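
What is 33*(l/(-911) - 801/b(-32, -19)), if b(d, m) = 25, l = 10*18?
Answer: -24228963/22775 ≈ -1063.8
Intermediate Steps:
l = 180
33*(l/(-911) - 801/b(-32, -19)) = 33*(180/(-911) - 801/25) = 33*(180*(-1/911) - 801*1/25) = 33*(-180/911 - 801/25) = 33*(-734211/22775) = -24228963/22775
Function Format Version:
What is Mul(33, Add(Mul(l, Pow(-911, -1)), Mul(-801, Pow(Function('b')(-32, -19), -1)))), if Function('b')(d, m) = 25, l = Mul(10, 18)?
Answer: Rational(-24228963, 22775) ≈ -1063.8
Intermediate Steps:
l = 180
Mul(33, Add(Mul(l, Pow(-911, -1)), Mul(-801, Pow(Function('b')(-32, -19), -1)))) = Mul(33, Add(Mul(180, Pow(-911, -1)), Mul(-801, Pow(25, -1)))) = Mul(33, Add(Mul(180, Rational(-1, 911)), Mul(-801, Rational(1, 25)))) = Mul(33, Add(Rational(-180, 911), Rational(-801, 25))) = Mul(33, Rational(-734211, 22775)) = Rational(-24228963, 22775)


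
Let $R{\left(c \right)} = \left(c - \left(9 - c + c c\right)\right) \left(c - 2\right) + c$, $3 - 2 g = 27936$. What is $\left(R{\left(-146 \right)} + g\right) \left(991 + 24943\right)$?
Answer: $82605067569$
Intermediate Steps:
$g = - \frac{27933}{2}$ ($g = \frac{3}{2} - 13968 = - \frac{27933}{2} \approx -13967.0$)
$R{\left(c \right)} = c + \left(-2 + c\right) \left(-9 - c^{2} + 2 c\right)$ ($R{\left(c \right)} = \left(c - \left(9 + c^{2} - c\right)\right) \left(-2 + c\right) + c = \left(-9 - c^{2} + 2 c\right) \left(-2 + c\right) + c = \left(-2 + c\right) \left(-9 - c^{2} + 2 c\right) + c = c + \left(-2 + c\right) \left(-9 - c^{2} + 2 c\right)$)
$\left(R{\left(-146 \right)} + g\right) \left(991 + 24943\right) = \left(\left(18 - \left(-146\right)^{3} - -1752 + 4 \left(-146\right)^{2}\right) - \frac{27933}{2}\right) \left(991 + 24943\right) = \left(\left(18 - -3112136 + 1752 + 4 \cdot 21316\right) - \frac{27933}{2}\right) 25934 = \left(\left(18 + 3112136 + 1752 + 85264\right) - \frac{27933}{2}\right) 25934 = \left(3199170 - \frac{27933}{2}\right) 25934 = \frac{6370407}{2} \cdot 25934 = 82605067569$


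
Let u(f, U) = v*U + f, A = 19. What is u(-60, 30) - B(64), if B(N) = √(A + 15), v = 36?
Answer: 1020 - √34 ≈ 1014.2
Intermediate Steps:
B(N) = √34 (B(N) = √(19 + 15) = √34)
u(f, U) = f + 36*U (u(f, U) = 36*U + f = f + 36*U)
u(-60, 30) - B(64) = (-60 + 36*30) - √34 = (-60 + 1080) - √34 = 1020 - √34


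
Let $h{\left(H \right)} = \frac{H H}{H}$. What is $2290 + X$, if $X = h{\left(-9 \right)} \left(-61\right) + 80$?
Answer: $2919$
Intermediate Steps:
$h{\left(H \right)} = H$ ($h{\left(H \right)} = \frac{H^{2}}{H} = H$)
$X = 629$ ($X = \left(-9\right) \left(-61\right) + 80 = 549 + 80 = 629$)
$2290 + X = 2290 + 629 = 2919$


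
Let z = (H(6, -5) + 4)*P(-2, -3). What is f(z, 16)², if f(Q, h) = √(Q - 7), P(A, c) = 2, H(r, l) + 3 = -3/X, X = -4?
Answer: -7/2 ≈ -3.5000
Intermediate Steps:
H(r, l) = -9/4 (H(r, l) = -3 - 3/(-4) = -3 - 3*(-¼) = -3 + ¾ = -9/4)
z = 7/2 (z = (-9/4 + 4)*2 = (7/4)*2 = 7/2 ≈ 3.5000)
f(Q, h) = √(-7 + Q)
f(z, 16)² = (√(-7 + 7/2))² = (√(-7/2))² = (I*√14/2)² = -7/2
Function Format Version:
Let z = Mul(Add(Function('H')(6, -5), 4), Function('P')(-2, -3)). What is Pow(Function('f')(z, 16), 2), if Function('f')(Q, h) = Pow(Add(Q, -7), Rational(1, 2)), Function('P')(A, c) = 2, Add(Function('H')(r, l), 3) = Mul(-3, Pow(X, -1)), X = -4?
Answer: Rational(-7, 2) ≈ -3.5000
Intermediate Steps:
Function('H')(r, l) = Rational(-9, 4) (Function('H')(r, l) = Add(-3, Mul(-3, Pow(-4, -1))) = Add(-3, Mul(-3, Rational(-1, 4))) = Add(-3, Rational(3, 4)) = Rational(-9, 4))
z = Rational(7, 2) (z = Mul(Add(Rational(-9, 4), 4), 2) = Mul(Rational(7, 4), 2) = Rational(7, 2) ≈ 3.5000)
Function('f')(Q, h) = Pow(Add(-7, Q), Rational(1, 2))
Pow(Function('f')(z, 16), 2) = Pow(Pow(Add(-7, Rational(7, 2)), Rational(1, 2)), 2) = Pow(Pow(Rational(-7, 2), Rational(1, 2)), 2) = Pow(Mul(Rational(1, 2), I, Pow(14, Rational(1, 2))), 2) = Rational(-7, 2)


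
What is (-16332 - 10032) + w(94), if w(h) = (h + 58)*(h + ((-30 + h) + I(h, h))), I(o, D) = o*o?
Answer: 1340724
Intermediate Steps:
I(o, D) = o²
w(h) = (58 + h)*(-30 + h² + 2*h) (w(h) = (h + 58)*(h + ((-30 + h) + h²)) = (58 + h)*(h + (-30 + h + h²)) = (58 + h)*(-30 + h² + 2*h))
(-16332 - 10032) + w(94) = (-16332 - 10032) + (-1740 + 94³ + 60*94² + 86*94) = -26364 + (-1740 + 830584 + 60*8836 + 8084) = -26364 + (-1740 + 830584 + 530160 + 8084) = -26364 + 1367088 = 1340724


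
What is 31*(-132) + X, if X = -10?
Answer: -4102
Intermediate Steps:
31*(-132) + X = 31*(-132) - 10 = -4092 - 10 = -4102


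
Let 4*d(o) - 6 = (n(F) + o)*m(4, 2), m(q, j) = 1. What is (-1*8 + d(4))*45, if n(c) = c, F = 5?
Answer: -765/4 ≈ -191.25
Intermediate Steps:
d(o) = 11/4 + o/4 (d(o) = 3/2 + ((5 + o)*1)/4 = 3/2 + (5 + o)/4 = 3/2 + (5/4 + o/4) = 11/4 + o/4)
(-1*8 + d(4))*45 = (-1*8 + (11/4 + (1/4)*4))*45 = (-8 + (11/4 + 1))*45 = (-8 + 15/4)*45 = -17/4*45 = -765/4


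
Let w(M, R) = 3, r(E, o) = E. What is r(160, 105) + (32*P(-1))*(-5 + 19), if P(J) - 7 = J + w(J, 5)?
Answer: 4192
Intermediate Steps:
P(J) = 10 + J (P(J) = 7 + (J + 3) = 7 + (3 + J) = 10 + J)
r(160, 105) + (32*P(-1))*(-5 + 19) = 160 + (32*(10 - 1))*(-5 + 19) = 160 + (32*9)*14 = 160 + 288*14 = 160 + 4032 = 4192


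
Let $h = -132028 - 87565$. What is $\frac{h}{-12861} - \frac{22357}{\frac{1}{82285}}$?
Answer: $- \frac{23659683706852}{12861} \approx -1.8396 \cdot 10^{9}$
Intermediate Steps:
$h = -219593$ ($h = -132028 - 87565 = -219593$)
$\frac{h}{-12861} - \frac{22357}{\frac{1}{82285}} = - \frac{219593}{-12861} - \frac{22357}{\frac{1}{82285}} = \left(-219593\right) \left(- \frac{1}{12861}\right) - 22357 \frac{1}{\frac{1}{82285}} = \frac{219593}{12861} - 1839645745 = - \frac{23659683706852}{12861}$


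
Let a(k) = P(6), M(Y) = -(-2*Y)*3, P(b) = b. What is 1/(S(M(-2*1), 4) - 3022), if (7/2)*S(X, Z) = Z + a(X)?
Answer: -7/21134 ≈ -0.00033122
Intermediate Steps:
M(Y) = 6*Y (M(Y) = -(-6)*Y = 6*Y)
a(k) = 6
S(X, Z) = 12/7 + 2*Z/7 (S(X, Z) = 2*(Z + 6)/7 = 2*(6 + Z)/7 = 12/7 + 2*Z/7)
1/(S(M(-2*1), 4) - 3022) = 1/((12/7 + (2/7)*4) - 3022) = 1/((12/7 + 8/7) - 3022) = 1/(20/7 - 3022) = 1/(-21134/7) = -7/21134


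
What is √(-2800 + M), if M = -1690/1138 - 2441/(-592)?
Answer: I*√19837941073683/84212 ≈ 52.89*I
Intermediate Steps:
M = 888689/336848 (M = -1690*1/1138 - 2441*(-1/592) = -845/569 + 2441/592 = 888689/336848 ≈ 2.6382)
√(-2800 + M) = √(-2800 + 888689/336848) = √(-942285711/336848) = I*√19837941073683/84212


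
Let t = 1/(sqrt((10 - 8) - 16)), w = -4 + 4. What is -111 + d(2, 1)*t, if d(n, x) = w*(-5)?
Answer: -111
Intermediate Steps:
w = 0
d(n, x) = 0 (d(n, x) = 0*(-5) = 0)
t = -I*sqrt(14)/14 (t = 1/(sqrt(2 - 16)) = 1/(sqrt(-14)) = 1/(I*sqrt(14)) = -I*sqrt(14)/14 ≈ -0.26726*I)
-111 + d(2, 1)*t = -111 + 0*(-I*sqrt(14)/14) = -111 + 0 = -111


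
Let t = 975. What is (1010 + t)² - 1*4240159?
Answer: -299934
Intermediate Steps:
(1010 + t)² - 1*4240159 = (1010 + 975)² - 1*4240159 = 1985² - 4240159 = 3940225 - 4240159 = -299934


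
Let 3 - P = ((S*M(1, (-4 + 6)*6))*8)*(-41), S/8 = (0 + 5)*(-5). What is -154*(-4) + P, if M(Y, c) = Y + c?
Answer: -852181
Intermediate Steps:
S = -200 (S = 8*((0 + 5)*(-5)) = 8*(5*(-5)) = 8*(-25) = -200)
P = -852797 (P = 3 - -200*(1 + (-4 + 6)*6)*8*(-41) = 3 - -200*(1 + 2*6)*8*(-41) = 3 - -200*(1 + 12)*8*(-41) = 3 - -200*13*8*(-41) = 3 - (-2600*8)*(-41) = 3 - (-20800)*(-41) = 3 - 1*852800 = 3 - 852800 = -852797)
-154*(-4) + P = -154*(-4) - 852797 = 616 - 852797 = -852181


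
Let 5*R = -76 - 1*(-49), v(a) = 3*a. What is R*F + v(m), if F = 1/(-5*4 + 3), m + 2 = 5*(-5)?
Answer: -6858/85 ≈ -80.682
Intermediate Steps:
m = -27 (m = -2 + 5*(-5) = -2 - 25 = -27)
R = -27/5 (R = (-76 - 1*(-49))/5 = (-76 + 49)/5 = (⅕)*(-27) = -27/5 ≈ -5.4000)
F = -1/17 (F = 1/(-20 + 3) = 1/(-17) = -1/17 ≈ -0.058824)
R*F + v(m) = -27/5*(-1/17) + 3*(-27) = 27/85 - 81 = -6858/85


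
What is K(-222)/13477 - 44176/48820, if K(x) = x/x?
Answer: -148827783/164486785 ≈ -0.90480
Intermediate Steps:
K(x) = 1
K(-222)/13477 - 44176/48820 = 1/13477 - 44176/48820 = 1*(1/13477) - 44176*1/48820 = 1/13477 - 11044/12205 = -148827783/164486785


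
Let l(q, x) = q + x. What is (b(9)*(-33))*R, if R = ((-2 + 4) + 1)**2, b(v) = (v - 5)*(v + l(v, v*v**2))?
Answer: -887436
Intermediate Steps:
b(v) = (-5 + v)*(v**3 + 2*v) (b(v) = (v - 5)*(v + (v + v*v**2)) = (-5 + v)*(v + (v + v**3)) = (-5 + v)*(v**3 + 2*v))
R = 9 (R = (2 + 1)**2 = 3**2 = 9)
(b(9)*(-33))*R = ((9*(-10 + 9**3 - 5*9**2 + 2*9))*(-33))*9 = ((9*(-10 + 729 - 5*81 + 18))*(-33))*9 = ((9*(-10 + 729 - 405 + 18))*(-33))*9 = ((9*332)*(-33))*9 = (2988*(-33))*9 = -98604*9 = -887436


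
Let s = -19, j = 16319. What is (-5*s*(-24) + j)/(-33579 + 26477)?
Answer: -14039/7102 ≈ -1.9768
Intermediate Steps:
(-5*s*(-24) + j)/(-33579 + 26477) = (-5*(-19)*(-24) + 16319)/(-33579 + 26477) = (95*(-24) + 16319)/(-7102) = (-2280 + 16319)*(-1/7102) = 14039*(-1/7102) = -14039/7102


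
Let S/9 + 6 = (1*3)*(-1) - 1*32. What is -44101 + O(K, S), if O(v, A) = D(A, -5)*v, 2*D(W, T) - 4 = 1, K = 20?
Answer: -44051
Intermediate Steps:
D(W, T) = 5/2 (D(W, T) = 2 + (½)*1 = 2 + ½ = 5/2)
S = -369 (S = -54 + 9*((1*3)*(-1) - 1*32) = -54 + 9*(3*(-1) - 32) = -54 + 9*(-3 - 32) = -54 + 9*(-35) = -54 - 315 = -369)
O(v, A) = 5*v/2
-44101 + O(K, S) = -44101 + (5/2)*20 = -44101 + 50 = -44051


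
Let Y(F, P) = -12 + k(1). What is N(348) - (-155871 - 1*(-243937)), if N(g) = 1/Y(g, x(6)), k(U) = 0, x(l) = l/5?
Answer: -1056793/12 ≈ -88066.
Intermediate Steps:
x(l) = l/5 (x(l) = l*(⅕) = l/5)
Y(F, P) = -12 (Y(F, P) = -12 + 0 = -12)
N(g) = -1/12 (N(g) = 1/(-12) = -1/12)
N(348) - (-155871 - 1*(-243937)) = -1/12 - (-155871 - 1*(-243937)) = -1/12 - (-155871 + 243937) = -1/12 - 1*88066 = -1/12 - 88066 = -1056793/12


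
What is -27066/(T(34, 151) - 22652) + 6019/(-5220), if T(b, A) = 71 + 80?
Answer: 5851001/117455220 ≈ 0.049815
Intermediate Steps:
T(b, A) = 151
-27066/(T(34, 151) - 22652) + 6019/(-5220) = -27066/(151 - 22652) + 6019/(-5220) = -27066/(-22501) + 6019*(-1/5220) = -27066*(-1/22501) - 6019/5220 = 27066/22501 - 6019/5220 = 5851001/117455220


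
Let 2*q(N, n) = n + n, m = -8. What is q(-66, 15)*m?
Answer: -120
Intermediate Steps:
q(N, n) = n (q(N, n) = (n + n)/2 = (2*n)/2 = n)
q(-66, 15)*m = 15*(-8) = -120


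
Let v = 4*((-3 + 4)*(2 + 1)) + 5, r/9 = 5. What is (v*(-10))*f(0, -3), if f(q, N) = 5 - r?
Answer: 6800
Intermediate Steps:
r = 45 (r = 9*5 = 45)
f(q, N) = -40 (f(q, N) = 5 - 1*45 = 5 - 45 = -40)
v = 17 (v = 4*(1*3) + 5 = 4*3 + 5 = 12 + 5 = 17)
(v*(-10))*f(0, -3) = (17*(-10))*(-40) = -170*(-40) = 6800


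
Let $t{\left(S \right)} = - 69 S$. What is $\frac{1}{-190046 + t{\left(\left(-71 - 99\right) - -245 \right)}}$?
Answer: $- \frac{1}{195221} \approx -5.1224 \cdot 10^{-6}$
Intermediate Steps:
$\frac{1}{-190046 + t{\left(\left(-71 - 99\right) - -245 \right)}} = \frac{1}{-190046 - 69 \left(\left(-71 - 99\right) - -245\right)} = \frac{1}{-190046 - 69 \left(-170 + 245\right)} = \frac{1}{-190046 - 5175} = \frac{1}{-195221} = - \frac{1}{195221}$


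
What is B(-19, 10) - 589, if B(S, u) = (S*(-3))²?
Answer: 2660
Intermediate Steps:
B(S, u) = 9*S² (B(S, u) = (-3*S)² = 9*S²)
B(-19, 10) - 589 = 9*(-19)² - 589 = 9*361 - 589 = 3249 - 589 = 2660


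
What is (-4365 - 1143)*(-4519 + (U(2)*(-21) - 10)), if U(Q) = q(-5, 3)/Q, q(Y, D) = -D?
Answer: 24772230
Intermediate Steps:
U(Q) = -3/Q (U(Q) = (-1*3)/Q = -3/Q)
(-4365 - 1143)*(-4519 + (U(2)*(-21) - 10)) = (-4365 - 1143)*(-4519 + (-3/2*(-21) - 10)) = -5508*(-4519 + (-3*½*(-21) - 10)) = -5508*(-4519 + (-3/2*(-21) - 10)) = -5508*(-4519 + (63/2 - 10)) = -5508*(-4519 + 43/2) = -5508*(-8995/2) = 24772230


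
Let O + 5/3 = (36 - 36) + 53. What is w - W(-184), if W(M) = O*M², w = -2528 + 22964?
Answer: -5152516/3 ≈ -1.7175e+6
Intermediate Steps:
w = 20436
O = 154/3 (O = -5/3 + ((36 - 36) + 53) = -5/3 + (0 + 53) = -5/3 + 53 = 154/3 ≈ 51.333)
W(M) = 154*M²/3
w - W(-184) = 20436 - 154*(-184)²/3 = 20436 - 154*33856/3 = 20436 - 1*5213824/3 = 20436 - 5213824/3 = -5152516/3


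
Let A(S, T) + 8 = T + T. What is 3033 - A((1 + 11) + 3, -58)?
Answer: 3157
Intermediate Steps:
A(S, T) = -8 + 2*T (A(S, T) = -8 + (T + T) = -8 + 2*T)
3033 - A((1 + 11) + 3, -58) = 3033 - (-8 + 2*(-58)) = 3033 - (-8 - 116) = 3033 - 1*(-124) = 3033 + 124 = 3157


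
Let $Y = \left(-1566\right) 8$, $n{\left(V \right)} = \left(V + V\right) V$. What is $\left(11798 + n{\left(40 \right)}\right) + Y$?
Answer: $2470$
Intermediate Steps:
$n{\left(V \right)} = 2 V^{2}$ ($n{\left(V \right)} = 2 V V = 2 V^{2}$)
$Y = -12528$
$\left(11798 + n{\left(40 \right)}\right) + Y = \left(11798 + 2 \cdot 40^{2}\right) - 12528 = \left(11798 + 2 \cdot 1600\right) - 12528 = \left(11798 + 3200\right) - 12528 = 14998 - 12528 = 2470$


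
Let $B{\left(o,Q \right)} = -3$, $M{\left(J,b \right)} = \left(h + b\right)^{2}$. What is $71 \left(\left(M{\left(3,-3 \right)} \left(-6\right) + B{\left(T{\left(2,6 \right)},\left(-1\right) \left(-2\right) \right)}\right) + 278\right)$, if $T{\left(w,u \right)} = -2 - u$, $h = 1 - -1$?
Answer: $19099$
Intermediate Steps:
$h = 2$ ($h = 1 + 1 = 2$)
$M{\left(J,b \right)} = \left(2 + b\right)^{2}$
$71 \left(\left(M{\left(3,-3 \right)} \left(-6\right) + B{\left(T{\left(2,6 \right)},\left(-1\right) \left(-2\right) \right)}\right) + 278\right) = 71 \left(\left(\left(2 - 3\right)^{2} \left(-6\right) - 3\right) + 278\right) = 71 \left(\left(\left(-1\right)^{2} \left(-6\right) - 3\right) + 278\right) = 71 \left(\left(1 \left(-6\right) - 3\right) + 278\right) = 71 \left(\left(-6 - 3\right) + 278\right) = 71 \left(-9 + 278\right) = 71 \cdot 269 = 19099$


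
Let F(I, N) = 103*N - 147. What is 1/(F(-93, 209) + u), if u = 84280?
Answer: 1/105660 ≈ 9.4643e-6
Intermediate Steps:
F(I, N) = -147 + 103*N
1/(F(-93, 209) + u) = 1/((-147 + 103*209) + 84280) = 1/((-147 + 21527) + 84280) = 1/(21380 + 84280) = 1/105660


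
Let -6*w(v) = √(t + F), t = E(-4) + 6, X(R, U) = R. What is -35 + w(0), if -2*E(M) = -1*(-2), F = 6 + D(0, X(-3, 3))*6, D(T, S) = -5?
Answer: -35 - I*√19/6 ≈ -35.0 - 0.72648*I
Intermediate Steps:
F = -24 (F = 6 - 5*6 = 6 - 30 = -24)
E(M) = -1 (E(M) = -(-1)*(-2)/2 = -½*2 = -1)
t = 5 (t = -1 + 6 = 5)
w(v) = -I*√19/6 (w(v) = -√(5 - 24)/6 = -I*√19/6)
-35 + w(0) = -35 - I*√19/6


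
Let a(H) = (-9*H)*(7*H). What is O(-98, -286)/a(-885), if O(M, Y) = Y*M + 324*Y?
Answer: 64636/49343175 ≈ 0.0013099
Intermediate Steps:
a(H) = -63*H²
O(M, Y) = 324*Y + M*Y (O(M, Y) = M*Y + 324*Y = 324*Y + M*Y)
O(-98, -286)/a(-885) = (-286*(324 - 98))/((-63*(-885)²)) = (-286*226)/((-63*783225)) = -64636/(-49343175) = -64636*(-1/49343175) = 64636/49343175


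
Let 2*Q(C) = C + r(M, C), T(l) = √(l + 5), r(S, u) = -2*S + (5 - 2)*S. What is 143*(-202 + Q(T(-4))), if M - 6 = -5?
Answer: -28743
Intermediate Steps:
M = 1 (M = 6 - 5 = 1)
r(S, u) = S (r(S, u) = -2*S + 3*S = S)
T(l) = √(5 + l)
Q(C) = ½ + C/2 (Q(C) = (C + 1)/2 = (1 + C)/2 = ½ + C/2)
143*(-202 + Q(T(-4))) = 143*(-202 + (½ + √(5 - 4)/2)) = 143*(-202 + (½ + √1/2)) = 143*(-202 + (½ + (½)*1)) = 143*(-202 + (½ + ½)) = 143*(-202 + 1) = 143*(-201) = -28743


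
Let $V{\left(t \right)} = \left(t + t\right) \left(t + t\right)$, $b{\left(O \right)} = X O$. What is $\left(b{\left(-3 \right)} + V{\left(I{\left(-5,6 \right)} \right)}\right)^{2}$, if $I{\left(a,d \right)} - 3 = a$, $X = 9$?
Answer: $121$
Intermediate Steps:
$I{\left(a,d \right)} = 3 + a$
$b{\left(O \right)} = 9 O$
$V{\left(t \right)} = 4 t^{2}$ ($V{\left(t \right)} = 2 t 2 t = 4 t^{2}$)
$\left(b{\left(-3 \right)} + V{\left(I{\left(-5,6 \right)} \right)}\right)^{2} = \left(9 \left(-3\right) + 4 \left(3 - 5\right)^{2}\right)^{2} = \left(-27 + 4 \left(-2\right)^{2}\right)^{2} = \left(-27 + 4 \cdot 4\right)^{2} = \left(-27 + 16\right)^{2} = \left(-11\right)^{2} = 121$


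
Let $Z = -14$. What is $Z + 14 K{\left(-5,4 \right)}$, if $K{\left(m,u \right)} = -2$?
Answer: $-42$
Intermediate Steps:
$Z + 14 K{\left(-5,4 \right)} = -14 + 14 \left(-2\right) = -14 - 28 = -42$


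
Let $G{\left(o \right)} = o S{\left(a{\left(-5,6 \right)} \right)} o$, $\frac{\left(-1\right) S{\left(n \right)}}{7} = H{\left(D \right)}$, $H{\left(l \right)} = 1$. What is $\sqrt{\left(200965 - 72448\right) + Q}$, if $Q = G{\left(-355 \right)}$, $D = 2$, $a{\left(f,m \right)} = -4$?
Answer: $i \sqrt{753658} \approx 868.13 i$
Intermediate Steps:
$S{\left(n \right)} = -7$ ($S{\left(n \right)} = \left(-7\right) 1 = -7$)
$G{\left(o \right)} = - 7 o^{2}$ ($G{\left(o \right)} = o \left(-7\right) o = - 7 o o = - 7 o^{2}$)
$Q = -882175$ ($Q = - 7 \left(-355\right)^{2} = \left(-7\right) 126025 = -882175$)
$\sqrt{\left(200965 - 72448\right) + Q} = \sqrt{\left(200965 - 72448\right) - 882175} = \sqrt{128517 - 882175} = \sqrt{-753658} = i \sqrt{753658}$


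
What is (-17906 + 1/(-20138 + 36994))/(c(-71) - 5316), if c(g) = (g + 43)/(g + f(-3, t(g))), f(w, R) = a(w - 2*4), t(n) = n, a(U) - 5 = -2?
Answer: 1026200019/304638488 ≈ 3.3686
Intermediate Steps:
a(U) = 3 (a(U) = 5 - 2 = 3)
f(w, R) = 3
c(g) = (43 + g)/(3 + g) (c(g) = (g + 43)/(g + 3) = (43 + g)/(3 + g))
(-17906 + 1/(-20138 + 36994))/(c(-71) - 5316) = (-17906 + 1/(-20138 + 36994))/((43 - 71)/(3 - 71) - 5316) = (-17906 + 1/16856)/(-28/(-68) - 5316) = (-17906 + 1/16856)/(-1/68*(-28) - 5316) = -301823535/(16856*(7/17 - 5316)) = -301823535/(16856*(-90365/17)) = -301823535/16856*(-17/90365) = 1026200019/304638488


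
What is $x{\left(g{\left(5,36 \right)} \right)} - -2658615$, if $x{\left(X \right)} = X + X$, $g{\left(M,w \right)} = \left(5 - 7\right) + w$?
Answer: $2658683$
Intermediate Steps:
$g{\left(M,w \right)} = -2 + w$
$x{\left(X \right)} = 2 X$
$x{\left(g{\left(5,36 \right)} \right)} - -2658615 = 2 \left(-2 + 36\right) - -2658615 = 2 \cdot 34 + 2658615 = 68 + 2658615 = 2658683$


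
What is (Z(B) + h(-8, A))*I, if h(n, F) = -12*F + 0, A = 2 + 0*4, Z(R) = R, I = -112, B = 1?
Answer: 2576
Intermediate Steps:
A = 2 (A = 2 + 0 = 2)
h(n, F) = -12*F
(Z(B) + h(-8, A))*I = (1 - 12*2)*(-112) = (1 - 24)*(-112) = -23*(-112) = 2576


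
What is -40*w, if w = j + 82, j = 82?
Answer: -6560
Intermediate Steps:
w = 164 (w = 82 + 82 = 164)
-40*w = -40*164 = -6560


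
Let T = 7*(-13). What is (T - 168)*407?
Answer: -105413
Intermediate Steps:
T = -91
(T - 168)*407 = (-91 - 168)*407 = -259*407 = -105413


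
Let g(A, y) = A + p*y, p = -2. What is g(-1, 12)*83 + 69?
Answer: -2006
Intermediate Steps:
g(A, y) = A - 2*y
g(-1, 12)*83 + 69 = (-1 - 2*12)*83 + 69 = (-1 - 24)*83 + 69 = -25*83 + 69 = -2075 + 69 = -2006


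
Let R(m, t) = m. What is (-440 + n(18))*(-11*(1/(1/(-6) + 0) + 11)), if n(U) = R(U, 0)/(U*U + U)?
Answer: 459745/19 ≈ 24197.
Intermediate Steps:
n(U) = U/(U + U²) (n(U) = U/(U*U + U) = U/(U² + U) = U/(U + U²))
(-440 + n(18))*(-11*(1/(1/(-6) + 0) + 11)) = (-440 + 1/(1 + 18))*(-11*(1/(1/(-6) + 0) + 11)) = (-440 + 1/19)*(-11*(1/(-⅙ + 0) + 11)) = (-440 + 1/19)*(-11*(1/(-⅙) + 11)) = -(-91949)*(-6 + 11)/19 = -(-91949)*5/19 = -8359/19*(-55) = 459745/19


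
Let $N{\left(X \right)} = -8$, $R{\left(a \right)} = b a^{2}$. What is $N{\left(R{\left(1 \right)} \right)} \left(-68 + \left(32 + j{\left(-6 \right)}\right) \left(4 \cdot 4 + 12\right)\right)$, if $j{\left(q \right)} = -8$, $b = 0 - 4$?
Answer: $-4832$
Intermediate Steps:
$b = -4$ ($b = 0 - 4 = -4$)
$R{\left(a \right)} = - 4 a^{2}$
$N{\left(R{\left(1 \right)} \right)} \left(-68 + \left(32 + j{\left(-6 \right)}\right) \left(4 \cdot 4 + 12\right)\right) = - 8 \left(-68 + \left(32 - 8\right) \left(4 \cdot 4 + 12\right)\right) = - 8 \left(-68 + 24 \left(16 + 12\right)\right) = - 8 \left(-68 + 24 \cdot 28\right) = - 8 \left(-68 + 672\right) = \left(-8\right) 604 = -4832$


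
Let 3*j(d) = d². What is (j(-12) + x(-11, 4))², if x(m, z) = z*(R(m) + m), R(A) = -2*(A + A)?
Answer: 32400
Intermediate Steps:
j(d) = d²/3
R(A) = -4*A
x(m, z) = -3*m*z (x(m, z) = z*(-4*m + m) = z*(-3*m) = -3*m*z)
(j(-12) + x(-11, 4))² = ((⅓)*(-12)² - 3*(-11)*4)² = ((⅓)*144 + 132)² = (48 + 132)² = 180² = 32400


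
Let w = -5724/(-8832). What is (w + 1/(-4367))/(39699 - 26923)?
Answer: 2082323/41063494912 ≈ 5.0710e-5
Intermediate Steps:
w = 477/736 (w = -5724*(-1/8832) = 477/736 ≈ 0.64810)
(w + 1/(-4367))/(39699 - 26923) = (477/736 + 1/(-4367))/(39699 - 26923) = (477/736 - 1/4367)/12776 = (2082323/3214112)*(1/12776) = 2082323/41063494912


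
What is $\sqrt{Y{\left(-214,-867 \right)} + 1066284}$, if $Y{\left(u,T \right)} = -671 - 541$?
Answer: $4 \sqrt{66567} \approx 1032.0$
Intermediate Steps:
$Y{\left(u,T \right)} = -1212$
$\sqrt{Y{\left(-214,-867 \right)} + 1066284} = \sqrt{-1212 + 1066284} = \sqrt{1065072} = 4 \sqrt{66567}$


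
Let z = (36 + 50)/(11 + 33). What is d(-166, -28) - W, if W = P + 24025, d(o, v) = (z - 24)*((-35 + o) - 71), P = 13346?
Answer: -345121/11 ≈ -31375.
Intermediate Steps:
z = 43/22 (z = 86/44 = 86*(1/44) = 43/22 ≈ 1.9545)
d(o, v) = 25705/11 - 485*o/22 (d(o, v) = (43/22 - 24)*((-35 + o) - 71) = -485*(-106 + o)/22 = 25705/11 - 485*o/22)
W = 37371 (W = 13346 + 24025 = 37371)
d(-166, -28) - W = (25705/11 - 485/22*(-166)) - 1*37371 = (25705/11 + 40255/11) - 37371 = 65960/11 - 37371 = -345121/11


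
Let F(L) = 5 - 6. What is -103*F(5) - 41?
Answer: 62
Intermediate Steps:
F(L) = -1
-103*F(5) - 41 = -103*(-1) - 41 = 103 - 41 = 62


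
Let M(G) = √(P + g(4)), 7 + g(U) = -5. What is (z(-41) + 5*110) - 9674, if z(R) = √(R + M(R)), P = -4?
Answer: -9124 + √(-41 + 4*I) ≈ -9123.7 + 6.4107*I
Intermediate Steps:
g(U) = -12 (g(U) = -7 - 5 = -12)
M(G) = 4*I (M(G) = √(-4 - 12) = √(-16) = 4*I)
z(R) = √(R + 4*I)
(z(-41) + 5*110) - 9674 = (√(-41 + 4*I) + 5*110) - 9674 = (√(-41 + 4*I) + 550) - 9674 = (550 + √(-41 + 4*I)) - 9674 = -9124 + √(-41 + 4*I)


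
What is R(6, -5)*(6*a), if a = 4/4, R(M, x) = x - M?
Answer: -66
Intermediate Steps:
a = 1 (a = 4*(1/4) = 1)
R(6, -5)*(6*a) = (-5 - 1*6)*(6*1) = (-5 - 6)*6 = -11*6 = -66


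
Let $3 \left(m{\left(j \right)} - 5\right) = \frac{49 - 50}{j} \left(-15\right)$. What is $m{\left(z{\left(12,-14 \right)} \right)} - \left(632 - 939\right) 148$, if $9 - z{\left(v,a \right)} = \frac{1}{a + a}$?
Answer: $\frac{11496713}{253} \approx 45442.0$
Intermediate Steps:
$z{\left(v,a \right)} = 9 - \frac{1}{2 a}$ ($z{\left(v,a \right)} = 9 - \frac{1}{a + a} = 9 - \frac{1}{2 a}$)
$m{\left(j \right)} = 5 + \frac{5}{j}$ ($m{\left(j \right)} = 5 + \frac{\frac{49 - 50}{j} \left(-15\right)}{3} = 5 + \frac{- \frac{1}{j} \left(-15\right)}{3} = 5 + \frac{15 \frac{1}{j}}{3} = 5 + \frac{5}{j}$)
$m{\left(z{\left(12,-14 \right)} \right)} - \left(632 - 939\right) 148 = \left(5 + \frac{5}{9 - \frac{1}{2 \left(-14\right)}}\right) - \left(632 - 939\right) 148 = \left(5 + \frac{5}{9 - - \frac{1}{28}}\right) - \left(-307\right) 148 = \left(5 + \frac{5}{9 + \frac{1}{28}}\right) - -45436 = \left(5 + \frac{5}{\frac{253}{28}}\right) + 45436 = \left(5 + 5 \cdot \frac{28}{253}\right) + 45436 = \left(5 + \frac{140}{253}\right) + 45436 = \frac{1405}{253} + 45436 = \frac{11496713}{253}$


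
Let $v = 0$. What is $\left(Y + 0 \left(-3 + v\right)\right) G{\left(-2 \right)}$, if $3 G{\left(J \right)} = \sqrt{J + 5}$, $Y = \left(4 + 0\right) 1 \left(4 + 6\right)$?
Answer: $\frac{40 \sqrt{3}}{3} \approx 23.094$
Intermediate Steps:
$Y = 40$ ($Y = 4 \cdot 1 \cdot 10 = 4 \cdot 10 = 40$)
$G{\left(J \right)} = \frac{\sqrt{5 + J}}{3}$ ($G{\left(J \right)} = \frac{\sqrt{J + 5}}{3} = \frac{\sqrt{5 + J}}{3}$)
$\left(Y + 0 \left(-3 + v\right)\right) G{\left(-2 \right)} = \left(40 + 0 \left(-3 + 0\right)\right) \frac{\sqrt{5 - 2}}{3} = \left(40 + 0 \left(-3\right)\right) \frac{\sqrt{3}}{3} = \left(40 + 0\right) \frac{\sqrt{3}}{3} = 40 \frac{\sqrt{3}}{3} = \frac{40 \sqrt{3}}{3}$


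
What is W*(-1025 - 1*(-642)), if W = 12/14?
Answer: -2298/7 ≈ -328.29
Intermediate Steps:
W = 6/7 (W = 12*(1/14) = 6/7 ≈ 0.85714)
W*(-1025 - 1*(-642)) = 6*(-1025 - 1*(-642))/7 = 6*(-1025 + 642)/7 = (6/7)*(-383) = -2298/7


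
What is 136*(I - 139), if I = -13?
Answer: -20672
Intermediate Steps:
136*(I - 139) = 136*(-13 - 139) = 136*(-152) = -20672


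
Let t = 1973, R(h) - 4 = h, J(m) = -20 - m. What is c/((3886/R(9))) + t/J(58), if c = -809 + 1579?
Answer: -3443149/151554 ≈ -22.719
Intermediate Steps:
R(h) = 4 + h
c = 770
c/((3886/R(9))) + t/J(58) = 770/((3886/(4 + 9))) + 1973/(-20 - 1*58) = 770/((3886/13)) + 1973/(-20 - 58) = 770/((3886*(1/13))) + 1973/(-78) = 770/(3886/13) + 1973*(-1/78) = 770*(13/3886) - 1973/78 = 5005/1943 - 1973/78 = -3443149/151554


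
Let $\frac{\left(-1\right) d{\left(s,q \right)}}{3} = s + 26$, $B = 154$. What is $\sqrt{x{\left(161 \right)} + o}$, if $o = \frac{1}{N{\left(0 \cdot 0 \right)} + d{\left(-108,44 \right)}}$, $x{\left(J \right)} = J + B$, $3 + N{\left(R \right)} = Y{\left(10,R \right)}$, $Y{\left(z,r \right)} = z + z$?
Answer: $\frac{\sqrt{21788498}}{263} \approx 17.748$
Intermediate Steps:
$d{\left(s,q \right)} = -78 - 3 s$ ($d{\left(s,q \right)} = - 3 \left(s + 26\right) = - 3 \left(26 + s\right) = -78 - 3 s$)
$Y{\left(z,r \right)} = 2 z$
$N{\left(R \right)} = 17$ ($N{\left(R \right)} = -3 + 2 \cdot 10 = -3 + 20 = 17$)
$x{\left(J \right)} = 154 + J$ ($x{\left(J \right)} = J + 154 = 154 + J$)
$o = \frac{1}{263}$ ($o = \frac{1}{17 - -246} = \frac{1}{17 + \left(-78 + 324\right)} = \frac{1}{17 + 246} = \frac{1}{263} \approx 0.0038023$)
$\sqrt{x{\left(161 \right)} + o} = \sqrt{\left(154 + 161\right) + \frac{1}{263}} = \sqrt{315 + \frac{1}{263}} = \sqrt{\frac{82846}{263}} = \frac{\sqrt{21788498}}{263}$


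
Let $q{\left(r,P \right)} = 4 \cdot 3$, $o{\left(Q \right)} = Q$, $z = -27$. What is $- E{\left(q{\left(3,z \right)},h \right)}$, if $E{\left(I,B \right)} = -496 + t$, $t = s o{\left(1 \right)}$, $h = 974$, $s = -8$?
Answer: $504$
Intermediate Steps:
$q{\left(r,P \right)} = 12$
$t = -8$ ($t = \left(-8\right) 1 = -8$)
$E{\left(I,B \right)} = -504$ ($E{\left(I,B \right)} = -496 - 8 = -504$)
$- E{\left(q{\left(3,z \right)},h \right)} = \left(-1\right) \left(-504\right) = 504$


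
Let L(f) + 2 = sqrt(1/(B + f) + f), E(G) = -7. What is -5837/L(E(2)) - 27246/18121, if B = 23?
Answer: 3379944814/3171175 + 23348*I*sqrt(111)/175 ≈ 1065.8 + 1405.6*I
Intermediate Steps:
L(f) = -2 + sqrt(f + 1/(23 + f)) (L(f) = -2 + sqrt(1/(23 + f) + f) = -2 + sqrt(f + 1/(23 + f)))
-5837/L(E(2)) - 27246/18121 = -5837/(-2 + sqrt((1 - 7*(23 - 7))/(23 - 7))) - 27246/18121 = -5837/(-2 + sqrt((1 - 7*16)/16)) - 27246*1/18121 = -5837/(-2 + sqrt((1 - 112)/16)) - 27246/18121 = -5837/(-2 + sqrt((1/16)*(-111))) - 27246/18121 = -5837/(-2 + sqrt(-111/16)) - 27246/18121 = -5837/(-2 + I*sqrt(111)/4) - 27246/18121 = -27246/18121 - 5837/(-2 + I*sqrt(111)/4)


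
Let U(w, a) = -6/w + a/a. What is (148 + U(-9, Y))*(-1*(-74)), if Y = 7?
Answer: 33226/3 ≈ 11075.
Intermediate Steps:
U(w, a) = 1 - 6/w (U(w, a) = -6/w + 1 = 1 - 6/w)
(148 + U(-9, Y))*(-1*(-74)) = (148 + (-6 - 9)/(-9))*(-1*(-74)) = (148 - ⅑*(-15))*74 = (148 + 5/3)*74 = (449/3)*74 = 33226/3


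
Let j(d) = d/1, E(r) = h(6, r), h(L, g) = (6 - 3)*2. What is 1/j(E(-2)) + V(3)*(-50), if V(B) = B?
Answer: -899/6 ≈ -149.83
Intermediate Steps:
h(L, g) = 6 (h(L, g) = 3*2 = 6)
E(r) = 6
j(d) = d (j(d) = d*1 = d)
1/j(E(-2)) + V(3)*(-50) = 1/6 + 3*(-50) = 1/6 - 150 = -899/6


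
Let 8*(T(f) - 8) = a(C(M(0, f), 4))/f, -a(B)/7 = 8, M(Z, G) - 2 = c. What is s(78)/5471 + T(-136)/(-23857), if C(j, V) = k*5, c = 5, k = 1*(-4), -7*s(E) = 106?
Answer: -385857727/124256607944 ≈ -0.0031053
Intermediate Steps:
s(E) = -106/7 (s(E) = -1/7*106 = -106/7)
k = -4
M(Z, G) = 7 (M(Z, G) = 2 + 5 = 7)
C(j, V) = -20 (C(j, V) = -4*5 = -20)
a(B) = -56 (a(B) = -7*8 = -56)
T(f) = 8 - 7/f (T(f) = 8 + (-56/f)/8 = 8 - 7/f)
s(78)/5471 + T(-136)/(-23857) = -106/7/5471 + (8 - 7/(-136))/(-23857) = -106/7*1/5471 + (8 - 7*(-1/136))*(-1/23857) = -106/38297 + (8 + 7/136)*(-1/23857) = -106/38297 + (1095/136)*(-1/23857) = -106/38297 - 1095/3244552 = -385857727/124256607944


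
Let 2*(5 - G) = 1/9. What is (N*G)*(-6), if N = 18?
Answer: -534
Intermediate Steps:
G = 89/18 (G = 5 - ½/9 = 5 - ½*⅑ = 5 - 1/18 = 89/18 ≈ 4.9444)
(N*G)*(-6) = (18*(89/18))*(-6) = 89*(-6) = -534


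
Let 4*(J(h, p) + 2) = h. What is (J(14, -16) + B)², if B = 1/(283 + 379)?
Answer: 247009/109561 ≈ 2.2545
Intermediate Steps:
J(h, p) = -2 + h/4
B = 1/662 ≈ 0.0015106
(J(14, -16) + B)² = ((-2 + (¼)*14) + 1/662)² = ((-2 + 7/2) + 1/662)² = (3/2 + 1/662)² = (497/331)² = 247009/109561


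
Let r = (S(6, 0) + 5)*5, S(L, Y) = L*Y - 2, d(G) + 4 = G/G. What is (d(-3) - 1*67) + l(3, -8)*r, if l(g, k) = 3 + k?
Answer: -145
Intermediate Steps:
d(G) = -3 (d(G) = -4 + G/G = -4 + 1 = -3)
S(L, Y) = -2 + L*Y
r = 15 (r = ((-2 + 6*0) + 5)*5 = ((-2 + 0) + 5)*5 = (-2 + 5)*5 = 3*5 = 15)
(d(-3) - 1*67) + l(3, -8)*r = (-3 - 1*67) + (3 - 8)*15 = (-3 - 67) - 5*15 = -70 - 75 = -145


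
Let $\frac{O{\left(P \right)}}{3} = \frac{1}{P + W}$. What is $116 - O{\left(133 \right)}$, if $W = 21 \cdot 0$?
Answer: $\frac{15425}{133} \approx 115.98$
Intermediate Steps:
$W = 0$
$O{\left(P \right)} = \frac{3}{P}$ ($O{\left(P \right)} = \frac{3}{P + 0} = \frac{3}{P}$)
$116 - O{\left(133 \right)} = 116 - \frac{3}{133} = \frac{15425}{133}$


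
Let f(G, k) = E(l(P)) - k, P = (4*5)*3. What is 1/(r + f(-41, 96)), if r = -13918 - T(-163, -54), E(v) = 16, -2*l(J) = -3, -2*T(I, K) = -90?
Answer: -1/14043 ≈ -7.1210e-5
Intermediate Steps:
T(I, K) = 45 (T(I, K) = -½*(-90) = 45)
P = 60 (P = 20*3 = 60)
l(J) = 3/2 (l(J) = -½*(-3) = 3/2)
f(G, k) = 16 - k
r = -13963 (r = -13918 - 1*45 = -13918 - 45 = -13963)
1/(r + f(-41, 96)) = 1/(-13963 + (16 - 1*96)) = 1/(-13963 + (16 - 96)) = 1/(-13963 - 80) = 1/(-14043) = -1/14043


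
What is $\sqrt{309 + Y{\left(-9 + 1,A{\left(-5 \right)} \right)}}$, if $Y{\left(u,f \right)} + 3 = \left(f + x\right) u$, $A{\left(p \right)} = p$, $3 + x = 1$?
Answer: $\sqrt{362} \approx 19.026$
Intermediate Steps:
$x = -2$ ($x = -3 + 1 = -2$)
$Y{\left(u,f \right)} = -3 + u \left(-2 + f\right)$ ($Y{\left(u,f \right)} = -3 + \left(f - 2\right) u = -3 + \left(-2 + f\right) u = -3 + u \left(-2 + f\right)$)
$\sqrt{309 + Y{\left(-9 + 1,A{\left(-5 \right)} \right)}} = \sqrt{309 - \left(3 + 7 \left(-9 + 1\right)\right)} = \sqrt{309 - -53} = \sqrt{309 + \left(-3 + 16 + 40\right)} = \sqrt{309 + 53} = \sqrt{362}$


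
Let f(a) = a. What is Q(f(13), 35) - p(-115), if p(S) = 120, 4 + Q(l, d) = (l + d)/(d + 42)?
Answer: -9500/77 ≈ -123.38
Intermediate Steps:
Q(l, d) = -4 + (d + l)/(42 + d) (Q(l, d) = -4 + (l + d)/(d + 42) = -4 + (d + l)/(42 + d))
Q(f(13), 35) - p(-115) = (-168 + 13 - 3*35)/(42 + 35) - 1*120 = (-168 + 13 - 105)/77 - 120 = (1/77)*(-260) - 120 = -260/77 - 120 = -9500/77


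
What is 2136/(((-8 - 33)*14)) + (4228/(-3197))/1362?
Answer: -2325810394/624844059 ≈ -3.7222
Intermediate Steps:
2136/(((-8 - 33)*14)) + (4228/(-3197))/1362 = 2136/((-41*14)) + (4228*(-1/3197))*(1/1362) = 2136/(-574) - 4228/3197*1/1362 = 2136*(-1/574) - 2114/2177157 = -1068/287 - 2114/2177157 = -2325810394/624844059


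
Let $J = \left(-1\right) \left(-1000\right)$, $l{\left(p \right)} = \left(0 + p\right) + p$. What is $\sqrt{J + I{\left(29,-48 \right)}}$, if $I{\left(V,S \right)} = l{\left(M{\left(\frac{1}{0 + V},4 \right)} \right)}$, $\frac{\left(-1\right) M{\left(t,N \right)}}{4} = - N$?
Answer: $2 \sqrt{258} \approx 32.125$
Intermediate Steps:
$M{\left(t,N \right)} = 4 N$ ($M{\left(t,N \right)} = - 4 \left(- N\right) = 4 N$)
$l{\left(p \right)} = 2 p$ ($l{\left(p \right)} = p + p = 2 p$)
$I{\left(V,S \right)} = 32$ ($I{\left(V,S \right)} = 2 \cdot 4 \cdot 4 = 2 \cdot 16 = 32$)
$J = 1000$
$\sqrt{J + I{\left(29,-48 \right)}} = \sqrt{1000 + 32} = \sqrt{1032} = 2 \sqrt{258}$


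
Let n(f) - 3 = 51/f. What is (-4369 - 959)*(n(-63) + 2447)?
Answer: -91345008/7 ≈ -1.3049e+7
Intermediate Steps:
n(f) = 3 + 51/f
(-4369 - 959)*(n(-63) + 2447) = (-4369 - 959)*((3 + 51/(-63)) + 2447) = -5328*((3 + 51*(-1/63)) + 2447) = -5328*((3 - 17/21) + 2447) = -5328*(46/21 + 2447) = -5328*51433/21 = -91345008/7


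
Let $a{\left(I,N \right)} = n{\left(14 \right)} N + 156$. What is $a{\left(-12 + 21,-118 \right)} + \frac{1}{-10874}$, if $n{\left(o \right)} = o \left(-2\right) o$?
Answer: $\frac{504684087}{10874} \approx 46412.0$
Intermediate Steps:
$n{\left(o \right)} = - 2 o^{2}$ ($n{\left(o \right)} = - 2 o o = - 2 o^{2}$)
$a{\left(I,N \right)} = 156 - 392 N$ ($a{\left(I,N \right)} = - 2 \cdot 14^{2} N + 156 = \left(-2\right) 196 N + 156 = - 392 N + 156 = 156 - 392 N$)
$a{\left(-12 + 21,-118 \right)} + \frac{1}{-10874} = \left(156 - -46256\right) + \frac{1}{-10874} = \left(156 + 46256\right) - \frac{1}{10874} = 46412 - \frac{1}{10874} = \frac{504684087}{10874}$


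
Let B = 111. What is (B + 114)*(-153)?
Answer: -34425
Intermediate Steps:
(B + 114)*(-153) = (111 + 114)*(-153) = 225*(-153) = -34425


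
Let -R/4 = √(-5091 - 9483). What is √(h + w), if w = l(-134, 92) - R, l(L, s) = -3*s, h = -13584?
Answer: 2*√(-3465 + I*√14574) ≈ 2.0506 + 117.75*I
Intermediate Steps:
R = -4*I*√14574 (R = -4*√(-5091 - 9483) = -4*I*√14574 ≈ -482.89*I)
w = -276 + 4*I*√14574 (w = -3*92 - (-4)*I*√14574 = -276 + 4*I*√14574 ≈ -276.0 + 482.89*I)
√(h + w) = √(-13584 + (-276 + 4*I*√14574)) = √(-13860 + 4*I*√14574)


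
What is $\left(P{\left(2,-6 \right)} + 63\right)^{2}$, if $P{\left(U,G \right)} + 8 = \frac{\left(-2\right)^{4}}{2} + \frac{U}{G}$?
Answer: $\frac{35344}{9} \approx 3927.1$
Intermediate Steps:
$P{\left(U,G \right)} = \frac{U}{G}$ ($P{\left(U,G \right)} = -8 + \left(\frac{\left(-2\right)^{4}}{2} + \frac{U}{G}\right) = -8 + \left(16 \cdot \frac{1}{2} + \frac{U}{G}\right) = -8 + \left(8 + \frac{U}{G}\right) = \frac{U}{G}$)
$\left(P{\left(2,-6 \right)} + 63\right)^{2} = \left(\frac{2}{-6} + 63\right)^{2} = \left(2 \left(- \frac{1}{6}\right) + 63\right)^{2} = \left(- \frac{1}{3} + 63\right)^{2} = \left(\frac{188}{3}\right)^{2} = \frac{35344}{9}$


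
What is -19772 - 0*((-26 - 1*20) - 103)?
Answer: -19772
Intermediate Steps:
-19772 - 0*((-26 - 1*20) - 103) = -19772 - 0*((-26 - 20) - 103) = -19772 - 0*(-46 - 103) = -19772 - 0*(-149) = -19772 - 1*0 = -19772 + 0 = -19772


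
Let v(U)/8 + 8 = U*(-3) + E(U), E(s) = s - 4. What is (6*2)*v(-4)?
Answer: -384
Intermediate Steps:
E(s) = -4 + s
v(U) = -96 - 16*U (v(U) = -64 + 8*(U*(-3) + (-4 + U)) = -64 + 8*(-3*U + (-4 + U)) = -64 + 8*(-4 - 2*U) = -64 + (-32 - 16*U) = -96 - 16*U)
(6*2)*v(-4) = (6*2)*(-96 - 16*(-4)) = 12*(-96 + 64) = 12*(-32) = -384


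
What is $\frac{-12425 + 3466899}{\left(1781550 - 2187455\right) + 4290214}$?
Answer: $\frac{3454474}{3884309} \approx 0.88934$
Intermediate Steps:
$\frac{-12425 + 3466899}{\left(1781550 - 2187455\right) + 4290214} = \frac{3454474}{-405905 + 4290214} = \frac{3454474}{3884309}$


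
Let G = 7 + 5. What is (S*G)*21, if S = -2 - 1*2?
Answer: -1008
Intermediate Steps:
S = -4 (S = -2 - 2 = -4)
G = 12
(S*G)*21 = -4*12*21 = -48*21 = -1008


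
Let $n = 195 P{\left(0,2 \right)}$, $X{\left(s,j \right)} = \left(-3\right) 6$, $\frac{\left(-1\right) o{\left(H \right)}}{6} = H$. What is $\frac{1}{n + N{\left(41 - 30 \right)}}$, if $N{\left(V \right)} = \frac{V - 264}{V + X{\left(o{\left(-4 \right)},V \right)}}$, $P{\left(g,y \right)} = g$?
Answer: $\frac{7}{253} \approx 0.027668$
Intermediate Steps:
$o{\left(H \right)} = - 6 H$
$X{\left(s,j \right)} = -18$
$N{\left(V \right)} = \frac{-264 + V}{-18 + V}$ ($N{\left(V \right)} = \frac{V - 264}{V - 18} = \frac{-264 + V}{-18 + V}$)
$n = 0$ ($n = 195 \cdot 0 = 0$)
$\frac{1}{n + N{\left(41 - 30 \right)}} = \frac{1}{0 + \frac{-264 + \left(41 - 30\right)}{-18 + \left(41 - 30\right)}} = \frac{1}{0 + \frac{-264 + 11}{-18 + 11}} = \frac{1}{0 + \frac{1}{-7} \left(-253\right)} = \frac{1}{0 - - \frac{253}{7}} = \frac{1}{0 + \frac{253}{7}} = \frac{1}{\frac{253}{7}} = \frac{7}{253}$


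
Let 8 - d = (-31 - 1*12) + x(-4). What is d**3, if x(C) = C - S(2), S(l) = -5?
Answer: 125000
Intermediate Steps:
x(C) = 5 + C (x(C) = C - 1*(-5) = C + 5 = 5 + C)
d = 50 (d = 8 - ((-31 - 1*12) + (5 - 4)) = 8 - ((-31 - 12) + 1) = 8 - (-43 + 1) = 8 - 1*(-42) = 8 + 42 = 50)
d**3 = 50**3 = 125000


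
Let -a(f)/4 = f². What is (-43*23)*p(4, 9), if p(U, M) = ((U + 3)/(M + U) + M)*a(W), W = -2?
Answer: 1962176/13 ≈ 1.5094e+5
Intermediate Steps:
a(f) = -4*f²
p(U, M) = -16*M - 16*(3 + U)/(M + U) (p(U, M) = ((U + 3)/(M + U) + M)*(-4*(-2)²) = ((3 + U)/(M + U) + M)*(-4*4) = ((3 + U)/(M + U) + M)*(-16) = (M + (3 + U)/(M + U))*(-16) = -16*M - 16*(3 + U)/(M + U))
(-43*23)*p(4, 9) = (-43*23)*(16*(-3 - 1*4 - 1*9² - 1*9*4)/(9 + 4)) = -15824*(-3 - 4 - 1*81 - 36)/13 = -15824*(-3 - 4 - 81 - 36)/13 = -15824*(-124)/13 = -989*(-1984/13) = 1962176/13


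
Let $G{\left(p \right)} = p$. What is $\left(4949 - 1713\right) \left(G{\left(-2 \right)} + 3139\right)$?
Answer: $10151332$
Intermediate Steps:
$\left(4949 - 1713\right) \left(G{\left(-2 \right)} + 3139\right) = \left(4949 - 1713\right) \left(-2 + 3139\right) = 3236 \cdot 3137 = 10151332$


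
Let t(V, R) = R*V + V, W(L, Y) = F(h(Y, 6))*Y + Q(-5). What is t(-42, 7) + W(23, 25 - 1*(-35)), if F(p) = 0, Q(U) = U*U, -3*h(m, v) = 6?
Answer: -311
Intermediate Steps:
h(m, v) = -2 (h(m, v) = -⅓*6 = -2)
Q(U) = U²
W(L, Y) = 25 (W(L, Y) = 0*Y + (-5)² = 0 + 25 = 25)
t(V, R) = V + R*V
t(-42, 7) + W(23, 25 - 1*(-35)) = -42*(1 + 7) + 25 = -42*8 + 25 = -336 + 25 = -311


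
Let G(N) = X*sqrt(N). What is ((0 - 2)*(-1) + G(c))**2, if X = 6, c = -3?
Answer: -104 + 24*I*sqrt(3) ≈ -104.0 + 41.569*I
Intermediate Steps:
G(N) = 6*sqrt(N)
((0 - 2)*(-1) + G(c))**2 = ((0 - 2)*(-1) + 6*sqrt(-3))**2 = (-2*(-1) + 6*(I*sqrt(3)))**2 = (2 + 6*I*sqrt(3))**2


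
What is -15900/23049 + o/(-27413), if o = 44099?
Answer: -484101517/210614079 ≈ -2.2985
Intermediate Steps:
-15900/23049 + o/(-27413) = -15900/23049 + 44099/(-27413) = -15900*1/23049 + 44099*(-1/27413) = -5300/7683 - 44099/27413 = -484101517/210614079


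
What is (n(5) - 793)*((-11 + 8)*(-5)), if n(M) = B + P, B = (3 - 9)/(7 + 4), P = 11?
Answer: -129120/11 ≈ -11738.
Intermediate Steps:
B = -6/11 ≈ -0.54545
n(M) = 115/11 (n(M) = -6/11 + 11 = 115/11)
(n(5) - 793)*((-11 + 8)*(-5)) = (115/11 - 793)*((-11 + 8)*(-5)) = -(-25824)*(-5)/11 = -8608/11*15 = -129120/11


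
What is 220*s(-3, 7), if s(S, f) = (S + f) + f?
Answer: 2420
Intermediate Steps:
s(S, f) = S + 2*f
220*s(-3, 7) = 220*(-3 + 2*7) = 220*(-3 + 14) = 220*11 = 2420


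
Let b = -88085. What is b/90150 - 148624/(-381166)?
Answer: -2017655351/3436211490 ≈ -0.58717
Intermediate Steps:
b/90150 - 148624/(-381166) = -88085/90150 - 148624/(-381166) = -88085*1/90150 - 148624*(-1/381166) = -17617/18030 + 74312/190583 = -2017655351/3436211490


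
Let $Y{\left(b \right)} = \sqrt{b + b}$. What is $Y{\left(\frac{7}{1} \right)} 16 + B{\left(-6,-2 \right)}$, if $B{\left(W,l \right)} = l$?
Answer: $-2 + 16 \sqrt{14} \approx 57.867$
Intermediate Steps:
$Y{\left(b \right)} = \sqrt{2} \sqrt{b}$ ($Y{\left(b \right)} = \sqrt{2 b} = \sqrt{2} \sqrt{b}$)
$Y{\left(\frac{7}{1} \right)} 16 + B{\left(-6,-2 \right)} = \sqrt{2} \sqrt{\frac{7}{1}} \cdot 16 - 2 = \sqrt{2} \sqrt{7 \cdot 1} \cdot 16 - 2 = \sqrt{2} \sqrt{7} \cdot 16 - 2 = \sqrt{14} \cdot 16 - 2 = 16 \sqrt{14} - 2 = -2 + 16 \sqrt{14}$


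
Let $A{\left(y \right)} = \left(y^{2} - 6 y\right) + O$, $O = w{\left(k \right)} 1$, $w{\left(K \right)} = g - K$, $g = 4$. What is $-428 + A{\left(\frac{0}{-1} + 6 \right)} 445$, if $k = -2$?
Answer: $2242$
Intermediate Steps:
$w{\left(K \right)} = 4 - K$
$O = 6$ ($O = \left(4 - -2\right) 1 = \left(4 + 2\right) 1 = 6 \cdot 1 = 6$)
$A{\left(y \right)} = 6 + y^{2} - 6 y$ ($A{\left(y \right)} = \left(y^{2} - 6 y\right) + 6 = 6 + y^{2} - 6 y$)
$-428 + A{\left(\frac{0}{-1} + 6 \right)} 445 = -428 + \left(6 + \left(\frac{0}{-1} + 6\right)^{2} - 6 \left(\frac{0}{-1} + 6\right)\right) 445 = -428 + \left(6 + \left(0 \left(-1\right) + 6\right)^{2} - 6 \left(0 \left(-1\right) + 6\right)\right) 445 = -428 + \left(6 + \left(0 + 6\right)^{2} - 6 \left(0 + 6\right)\right) 445 = -428 + \left(6 + 6^{2} - 36\right) 445 = -428 + \left(6 + 36 - 36\right) 445 = -428 + 6 \cdot 445 = -428 + 2670 = 2242$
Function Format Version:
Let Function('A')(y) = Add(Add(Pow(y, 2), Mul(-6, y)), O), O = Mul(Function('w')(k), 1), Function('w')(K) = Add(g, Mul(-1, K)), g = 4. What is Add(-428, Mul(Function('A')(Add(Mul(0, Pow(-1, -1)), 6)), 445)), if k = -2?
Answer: 2242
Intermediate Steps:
Function('w')(K) = Add(4, Mul(-1, K))
O = 6 (O = Mul(Add(4, Mul(-1, -2)), 1) = Mul(Add(4, 2), 1) = Mul(6, 1) = 6)
Function('A')(y) = Add(6, Pow(y, 2), Mul(-6, y)) (Function('A')(y) = Add(Add(Pow(y, 2), Mul(-6, y)), 6) = Add(6, Pow(y, 2), Mul(-6, y)))
Add(-428, Mul(Function('A')(Add(Mul(0, Pow(-1, -1)), 6)), 445)) = Add(-428, Mul(Add(6, Pow(Add(Mul(0, Pow(-1, -1)), 6), 2), Mul(-6, Add(Mul(0, Pow(-1, -1)), 6))), 445)) = Add(-428, Mul(Add(6, Pow(Add(Mul(0, -1), 6), 2), Mul(-6, Add(Mul(0, -1), 6))), 445)) = Add(-428, Mul(Add(6, Pow(Add(0, 6), 2), Mul(-6, Add(0, 6))), 445)) = Add(-428, Mul(Add(6, Pow(6, 2), Mul(-6, 6)), 445)) = Add(-428, Mul(Add(6, 36, -36), 445)) = Add(-428, Mul(6, 445)) = Add(-428, 2670) = 2242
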